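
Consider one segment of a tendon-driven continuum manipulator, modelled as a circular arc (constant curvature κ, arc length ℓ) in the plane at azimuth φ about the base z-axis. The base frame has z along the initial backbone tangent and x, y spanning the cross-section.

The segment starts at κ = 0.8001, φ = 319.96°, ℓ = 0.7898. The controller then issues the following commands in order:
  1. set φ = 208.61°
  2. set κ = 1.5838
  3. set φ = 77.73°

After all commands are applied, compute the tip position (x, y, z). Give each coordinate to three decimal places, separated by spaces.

0.092 0.423 0.599

initial: κ=0.8001, φ=319.96°, ℓ=0.7898
cmd 1: set φ=208.61° → (κ,φ,ℓ)=(0.8001,208.61°,0.7898) → tip=(-0.2119,-0.1156,0.7383)
cmd 2: set κ=1.5838 → (κ,φ,ℓ)=(1.5838,208.61°,0.7898) → tip=(-0.3800,-0.2073,0.5994)
cmd 3: set φ=77.73° → (κ,φ,ℓ)=(1.5838,77.73°,0.7898) → tip=(0.0920,0.4229,0.5994)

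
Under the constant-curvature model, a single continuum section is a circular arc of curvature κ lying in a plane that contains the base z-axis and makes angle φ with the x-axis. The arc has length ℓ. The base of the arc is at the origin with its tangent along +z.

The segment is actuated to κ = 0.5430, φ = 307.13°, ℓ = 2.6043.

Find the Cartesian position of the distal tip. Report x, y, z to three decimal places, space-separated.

0.938 -1.239 1.819

θ = κ·ℓ = 0.5430 × 2.6043 = 1.41413 rad
ρ = (1 − cos θ)/κ = (1 − 0.15602)/0.5430 = 1.55429
z = sin θ / κ = 0.98775/0.5430 = 1.81907
x = ρ cos φ = 1.55429 × cos(307.13°) = 0.93821
y = ρ sin φ = 1.55429 × sin(307.13°) = -1.23918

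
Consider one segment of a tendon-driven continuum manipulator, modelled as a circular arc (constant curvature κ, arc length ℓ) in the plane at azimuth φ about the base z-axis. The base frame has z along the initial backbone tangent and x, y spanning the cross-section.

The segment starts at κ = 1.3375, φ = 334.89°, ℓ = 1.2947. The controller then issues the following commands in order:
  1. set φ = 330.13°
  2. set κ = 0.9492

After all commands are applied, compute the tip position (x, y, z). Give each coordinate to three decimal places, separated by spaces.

initial: κ=1.3375, φ=334.89°, ℓ=1.2947
cmd 1: set φ=330.13° → (κ,φ,ℓ)=(1.3375,330.13°,1.2947) → tip=(0.7522,-0.4320,0.7380)
cmd 2: set κ=0.9492 → (κ,φ,ℓ)=(0.9492,330.13°,1.2947) → tip=(0.6073,-0.3488,0.9926)

0.607 -0.349 0.993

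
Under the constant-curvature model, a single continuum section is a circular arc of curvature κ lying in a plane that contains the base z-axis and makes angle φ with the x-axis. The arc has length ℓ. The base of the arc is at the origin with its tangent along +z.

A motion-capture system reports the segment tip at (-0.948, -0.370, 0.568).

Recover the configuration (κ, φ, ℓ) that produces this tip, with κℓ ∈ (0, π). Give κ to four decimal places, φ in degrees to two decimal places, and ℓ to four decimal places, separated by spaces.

ρ = √(x²+y²) = √(-0.948² + -0.370²) = 1.01765
φ = atan2(y, x) mod 360° = atan2(-0.370, -0.948) = 201.3205°
|p|² = ρ² + z² = 1.01765² + 0.568² = 1.35823
κ = 2ρ / |p|² = 2×1.01765 / 1.35823 = 1.49849
θ = 2·atan2(ρ, z) = 2·atan2(1.01765, 0.568) = 2.12343 rad
ℓ = θ/κ = 2.12343/1.49849 = 1.41705

1.4985 201.32 1.4170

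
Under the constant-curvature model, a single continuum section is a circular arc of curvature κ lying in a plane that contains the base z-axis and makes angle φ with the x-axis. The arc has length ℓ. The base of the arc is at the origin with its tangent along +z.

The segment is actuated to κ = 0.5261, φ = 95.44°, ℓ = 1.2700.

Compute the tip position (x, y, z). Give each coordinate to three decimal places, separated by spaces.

-0.039 0.407 1.178

θ = κ·ℓ = 0.5261 × 1.2700 = 0.66815 rad
ρ = (1 − cos θ)/κ = (1 − 0.78497)/0.5261 = 0.40872
z = sin θ / κ = 0.61953/0.5261 = 1.17759
x = ρ cos φ = 0.40872 × cos(95.44°) = -0.03875
y = ρ sin φ = 0.40872 × sin(95.44°) = 0.40688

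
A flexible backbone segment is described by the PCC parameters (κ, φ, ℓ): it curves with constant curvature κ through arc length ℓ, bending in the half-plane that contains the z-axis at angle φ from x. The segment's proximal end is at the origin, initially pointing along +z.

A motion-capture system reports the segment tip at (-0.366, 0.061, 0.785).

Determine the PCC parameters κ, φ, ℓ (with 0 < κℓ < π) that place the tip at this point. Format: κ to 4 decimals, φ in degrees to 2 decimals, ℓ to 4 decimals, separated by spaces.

ρ = √(x²+y²) = √(-0.366² + 0.061²) = 0.37105
φ = atan2(y, x) mod 360° = atan2(0.061, -0.366) = 170.5377°
|p|² = ρ² + z² = 0.37105² + 0.785² = 0.75390
κ = 2ρ / |p|² = 2×0.37105 / 0.75390 = 0.98434
θ = 2·atan2(ρ, z) = 2·atan2(0.37105, 0.785) = 0.88310 rad
ℓ = θ/κ = 0.88310/0.98434 = 0.89714

0.9843 170.54 0.8971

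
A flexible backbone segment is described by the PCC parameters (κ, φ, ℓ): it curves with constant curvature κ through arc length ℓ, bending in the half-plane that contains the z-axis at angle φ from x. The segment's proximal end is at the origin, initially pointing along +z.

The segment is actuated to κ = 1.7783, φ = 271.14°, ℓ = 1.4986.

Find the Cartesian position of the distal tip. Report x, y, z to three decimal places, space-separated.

0.021 -1.062 0.258

θ = κ·ℓ = 1.7783 × 1.4986 = 2.66496 rad
ρ = (1 − cos θ)/κ = (1 − -0.88855)/1.7783 = 1.06199
z = sin θ / κ = 0.45879/1.7783 = 0.25799
x = ρ cos φ = 1.06199 × cos(271.14°) = 0.02113
y = ρ sin φ = 1.06199 × sin(271.14°) = -1.06178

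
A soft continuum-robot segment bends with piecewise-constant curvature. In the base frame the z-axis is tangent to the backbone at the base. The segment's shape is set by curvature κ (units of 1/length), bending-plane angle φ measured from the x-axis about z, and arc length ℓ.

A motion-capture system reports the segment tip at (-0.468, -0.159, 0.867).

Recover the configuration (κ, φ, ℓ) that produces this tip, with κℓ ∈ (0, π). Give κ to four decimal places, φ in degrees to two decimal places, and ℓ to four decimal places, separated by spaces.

ρ = √(x²+y²) = √(-0.468² + -0.159²) = 0.49427
φ = atan2(y, x) mod 360° = atan2(-0.159, -0.468) = 198.7649°
|p|² = ρ² + z² = 0.49427² + 0.867² = 0.99599
κ = 2ρ / |p|² = 2×0.49427 / 0.99599 = 0.99252
θ = 2·atan2(ρ, z) = 2·atan2(0.49427, 0.867) = 1.03628 rad
ℓ = θ/κ = 1.03628/0.99252 = 1.04409

0.9925 198.76 1.0441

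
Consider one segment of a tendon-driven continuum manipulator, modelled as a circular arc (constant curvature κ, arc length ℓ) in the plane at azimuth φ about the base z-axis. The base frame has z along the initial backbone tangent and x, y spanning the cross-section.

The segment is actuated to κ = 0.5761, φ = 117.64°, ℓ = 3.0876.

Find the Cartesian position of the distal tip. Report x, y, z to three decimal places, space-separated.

θ = κ·ℓ = 0.5761 × 3.0876 = 1.77877 rad
ρ = (1 − cos θ)/κ = (1 − -0.20647)/0.5761 = 2.09421
z = sin θ / κ = 0.97845/0.5761 = 1.69841
x = ρ cos φ = 2.09421 × cos(117.64°) = -0.97153
y = ρ sin φ = 2.09421 × sin(117.64°) = 1.85522

-0.972 1.855 1.698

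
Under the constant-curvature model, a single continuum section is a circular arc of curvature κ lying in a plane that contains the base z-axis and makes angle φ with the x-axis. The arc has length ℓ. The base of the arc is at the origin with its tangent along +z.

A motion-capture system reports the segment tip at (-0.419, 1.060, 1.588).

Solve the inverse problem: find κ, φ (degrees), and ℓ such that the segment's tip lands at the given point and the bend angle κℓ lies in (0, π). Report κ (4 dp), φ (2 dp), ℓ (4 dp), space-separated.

0.5966 111.57 2.0869

ρ = √(x²+y²) = √(-0.419² + 1.060²) = 1.13981
φ = atan2(y, x) mod 360° = atan2(1.060, -0.419) = 111.5680°
|p|² = ρ² + z² = 1.13981² + 1.588² = 3.82091
κ = 2ρ / |p|² = 2×1.13981 / 3.82091 = 0.59662
θ = 2·atan2(ρ, z) = 2·atan2(1.13981, 1.588) = 1.24510 rad
ℓ = θ/κ = 1.24510/0.59662 = 2.08693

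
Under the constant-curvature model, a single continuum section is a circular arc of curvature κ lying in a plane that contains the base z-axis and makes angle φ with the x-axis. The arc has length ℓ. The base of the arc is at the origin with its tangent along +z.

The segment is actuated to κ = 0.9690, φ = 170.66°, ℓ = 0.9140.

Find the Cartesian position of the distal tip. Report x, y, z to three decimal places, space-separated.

θ = κ·ℓ = 0.9690 × 0.9140 = 0.88567 rad
ρ = (1 − cos θ)/κ = (1 − 0.63277)/0.9690 = 0.37897
z = sin θ / κ = 0.77434/0.9690 = 0.79911
x = ρ cos φ = 0.37897 × cos(170.66°) = -0.37395
y = ρ sin φ = 0.37897 × sin(170.66°) = 0.06150

-0.374 0.062 0.799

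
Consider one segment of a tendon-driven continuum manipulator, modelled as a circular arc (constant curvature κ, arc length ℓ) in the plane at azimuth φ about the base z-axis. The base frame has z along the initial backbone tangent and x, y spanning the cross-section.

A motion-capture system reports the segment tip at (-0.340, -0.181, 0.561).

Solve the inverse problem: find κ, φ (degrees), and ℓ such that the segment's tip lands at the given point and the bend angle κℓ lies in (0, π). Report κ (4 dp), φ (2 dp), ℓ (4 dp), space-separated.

1.6635 208.03 0.7234

ρ = √(x²+y²) = √(-0.340² + -0.181²) = 0.38518
φ = atan2(y, x) mod 360° = atan2(-0.181, -0.340) = 208.0287°
|p|² = ρ² + z² = 0.38518² + 0.561² = 0.46308
κ = 2ρ / |p|² = 2×0.38518 / 0.46308 = 1.66354
θ = 2·atan2(ρ, z) = 2·atan2(0.38518, 0.561) = 1.20334 rad
ℓ = θ/κ = 1.20334/1.66354 = 0.72336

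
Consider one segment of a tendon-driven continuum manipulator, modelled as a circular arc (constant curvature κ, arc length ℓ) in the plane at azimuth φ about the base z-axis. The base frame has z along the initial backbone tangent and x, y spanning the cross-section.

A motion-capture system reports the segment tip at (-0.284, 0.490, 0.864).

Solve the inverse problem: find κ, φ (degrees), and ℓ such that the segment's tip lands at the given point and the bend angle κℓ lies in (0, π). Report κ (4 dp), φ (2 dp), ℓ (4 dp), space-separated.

1.0613 120.10 1.0934

ρ = √(x²+y²) = √(-0.284² + 0.490²) = 0.56635
φ = atan2(y, x) mod 360° = atan2(0.490, -0.284) = 120.0962°
|p|² = ρ² + z² = 0.56635² + 0.864² = 1.06725
κ = 2ρ / |p|² = 2×0.56635 / 1.06725 = 1.06133
θ = 2·atan2(ρ, z) = 2·atan2(0.56635, 0.864) = 1.16047 rad
ℓ = θ/κ = 1.16047/1.06133 = 1.09341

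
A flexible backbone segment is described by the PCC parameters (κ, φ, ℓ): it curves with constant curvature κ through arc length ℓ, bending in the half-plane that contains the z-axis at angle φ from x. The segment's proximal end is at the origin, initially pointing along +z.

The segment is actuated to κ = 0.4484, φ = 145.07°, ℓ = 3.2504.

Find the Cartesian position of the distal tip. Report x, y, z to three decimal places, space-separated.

-1.622 1.133 2.216

θ = κ·ℓ = 0.4484 × 3.2504 = 1.45748 rad
ρ = (1 − cos θ)/κ = (1 − 0.11307)/0.4484 = 1.97798
z = sin θ / κ = 0.99359/0.4484 = 2.21585
x = ρ cos φ = 1.97798 × cos(145.07°) = -1.62165
y = ρ sin φ = 1.97798 × sin(145.07°) = 1.13254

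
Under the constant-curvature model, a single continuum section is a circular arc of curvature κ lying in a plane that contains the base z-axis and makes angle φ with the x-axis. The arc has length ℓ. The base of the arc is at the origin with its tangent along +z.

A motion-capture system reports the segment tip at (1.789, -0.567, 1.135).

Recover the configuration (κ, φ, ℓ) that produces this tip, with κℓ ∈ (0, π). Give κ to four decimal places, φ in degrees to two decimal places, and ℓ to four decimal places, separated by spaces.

0.7803 342.41 2.6320

ρ = √(x²+y²) = √(1.789² + -0.567²) = 1.87670
φ = atan2(y, x) mod 360° = atan2(-0.567, 1.789) = 342.4147°
|p|² = ρ² + z² = 1.87670² + 1.135² = 4.81023
κ = 2ρ / |p|² = 2×1.87670 / 4.81023 = 0.78030
θ = 2·atan2(ρ, z) = 2·atan2(1.87670, 1.135) = 2.05373 rad
ℓ = θ/κ = 2.05373/0.78030 = 2.63199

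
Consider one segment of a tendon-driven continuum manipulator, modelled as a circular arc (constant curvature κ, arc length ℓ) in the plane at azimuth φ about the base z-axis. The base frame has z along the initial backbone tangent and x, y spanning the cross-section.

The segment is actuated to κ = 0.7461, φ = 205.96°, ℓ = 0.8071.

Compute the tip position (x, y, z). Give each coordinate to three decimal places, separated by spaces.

-0.212 -0.103 0.759

θ = κ·ℓ = 0.7461 × 0.8071 = 0.60218 rad
ρ = (1 − cos θ)/κ = (1 − 0.82410)/0.7461 = 0.23575
z = sin θ / κ = 0.56644/0.7461 = 0.75920
x = ρ cos φ = 0.23575 × cos(205.96°) = -0.21197
y = ρ sin φ = 0.23575 × sin(205.96°) = -0.10320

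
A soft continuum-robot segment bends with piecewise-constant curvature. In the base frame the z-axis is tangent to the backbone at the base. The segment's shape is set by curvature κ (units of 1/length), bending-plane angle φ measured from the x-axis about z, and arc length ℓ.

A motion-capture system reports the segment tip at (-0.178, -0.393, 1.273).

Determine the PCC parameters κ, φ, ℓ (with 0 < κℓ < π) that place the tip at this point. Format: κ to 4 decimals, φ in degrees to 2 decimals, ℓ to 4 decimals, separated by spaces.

ρ = √(x²+y²) = √(-0.178² + -0.393²) = 0.43143
φ = atan2(y, x) mod 360° = atan2(-0.393, -0.178) = 245.6330°
|p|² = ρ² + z² = 0.43143² + 1.273² = 1.80666
κ = 2ρ / |p|² = 2×0.43143 / 1.80666 = 0.47760
θ = 2·atan2(ρ, z) = 2·atan2(0.43143, 1.273) = 0.65352 rad
ℓ = θ/κ = 0.65352/0.47760 = 1.36834

0.4776 245.63 1.3683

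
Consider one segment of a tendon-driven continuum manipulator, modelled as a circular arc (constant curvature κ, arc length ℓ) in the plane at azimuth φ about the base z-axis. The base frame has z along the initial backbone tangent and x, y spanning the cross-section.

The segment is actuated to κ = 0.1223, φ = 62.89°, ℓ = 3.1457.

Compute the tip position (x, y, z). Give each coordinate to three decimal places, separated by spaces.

0.272 0.532 3.069

θ = κ·ℓ = 0.1223 × 3.1457 = 0.38472 rad
ρ = (1 − cos θ)/κ = (1 − 0.92690)/0.1223 = 0.59768
z = sin θ / κ = 0.37530/0.1223 = 3.06867
x = ρ cos φ = 0.59768 × cos(62.89°) = 0.27236
y = ρ sin φ = 0.59768 × sin(62.89°) = 0.53201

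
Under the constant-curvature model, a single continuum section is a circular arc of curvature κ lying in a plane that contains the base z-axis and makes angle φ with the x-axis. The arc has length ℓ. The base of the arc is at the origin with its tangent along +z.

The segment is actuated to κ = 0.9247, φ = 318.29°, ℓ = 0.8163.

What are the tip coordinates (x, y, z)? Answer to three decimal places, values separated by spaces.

θ = κ·ℓ = 0.9247 × 0.8163 = 0.75483 rad
ρ = (1 − cos θ)/κ = (1 − 0.72839)/0.9247 = 0.29373
z = sin θ / κ = 0.68517/0.9247 = 0.74096
x = ρ cos φ = 0.29373 × cos(318.29°) = 0.21928
y = ρ sin φ = 0.29373 × sin(318.29°) = -0.19544

0.219 -0.195 0.741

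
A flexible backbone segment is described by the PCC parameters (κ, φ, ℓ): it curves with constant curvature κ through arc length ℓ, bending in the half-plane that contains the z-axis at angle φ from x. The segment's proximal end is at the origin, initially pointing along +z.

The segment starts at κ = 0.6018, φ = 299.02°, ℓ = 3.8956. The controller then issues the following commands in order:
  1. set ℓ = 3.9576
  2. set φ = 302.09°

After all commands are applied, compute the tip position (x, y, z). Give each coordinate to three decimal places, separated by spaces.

initial: κ=0.6018, φ=299.02°, ℓ=3.8956
cmd 1: set ℓ=3.9576 → (κ,φ,ℓ)=(0.6018,299.02°,3.9576) → tip=(1.3905,-2.5064,1.1447)
cmd 2: set φ=302.09° → (κ,φ,ℓ)=(0.6018,302.09°,3.9576) → tip=(1.5227,-2.4283,1.1447)

1.523 -2.428 1.145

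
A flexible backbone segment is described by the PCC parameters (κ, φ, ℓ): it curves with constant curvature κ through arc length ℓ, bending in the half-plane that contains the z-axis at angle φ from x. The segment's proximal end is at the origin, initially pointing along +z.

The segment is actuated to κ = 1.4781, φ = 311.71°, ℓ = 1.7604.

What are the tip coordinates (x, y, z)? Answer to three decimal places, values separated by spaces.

θ = κ·ℓ = 1.4781 × 1.7604 = 2.60205 rad
ρ = (1 − cos θ)/κ = (1 − -0.85794)/1.4781 = 1.25698
z = sin θ / κ = 0.51375/1.4781 = 0.34757
x = ρ cos φ = 1.25698 × cos(311.71°) = 0.83635
y = ρ sin φ = 1.25698 × sin(311.71°) = -0.93836

0.836 -0.938 0.348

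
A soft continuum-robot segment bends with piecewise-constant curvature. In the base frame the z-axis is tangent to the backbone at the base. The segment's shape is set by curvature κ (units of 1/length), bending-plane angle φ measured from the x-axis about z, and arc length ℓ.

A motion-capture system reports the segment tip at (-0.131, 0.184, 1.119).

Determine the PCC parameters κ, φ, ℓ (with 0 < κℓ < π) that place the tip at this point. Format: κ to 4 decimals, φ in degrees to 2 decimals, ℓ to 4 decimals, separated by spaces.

0.3466 125.45 1.1492

ρ = √(x²+y²) = √(-0.131² + 0.184²) = 0.22587
φ = atan2(y, x) mod 360° = atan2(0.184, -0.131) = 125.4492°
|p|² = ρ² + z² = 0.22587² + 1.119² = 1.30318
κ = 2ρ / |p|² = 2×0.22587 / 1.30318 = 0.34664
θ = 2·atan2(ρ, z) = 2·atan2(0.22587, 1.119) = 0.39835 rad
ℓ = θ/κ = 0.39835/0.34664 = 1.14915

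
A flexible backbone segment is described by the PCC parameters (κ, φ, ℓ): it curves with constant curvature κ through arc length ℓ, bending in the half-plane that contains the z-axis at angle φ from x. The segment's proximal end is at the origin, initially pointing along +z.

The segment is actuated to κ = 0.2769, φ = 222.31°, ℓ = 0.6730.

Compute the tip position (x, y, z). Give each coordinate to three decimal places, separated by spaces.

-0.046 -0.042 0.669

θ = κ·ℓ = 0.2769 × 0.6730 = 0.18635 rad
ρ = (1 − cos θ)/κ = (1 − 0.98269)/0.2769 = 0.06253
z = sin θ / κ = 0.18528/0.2769 = 0.66911
x = ρ cos φ = 0.06253 × cos(222.31°) = -0.04624
y = ρ sin φ = 0.06253 × sin(222.31°) = -0.04209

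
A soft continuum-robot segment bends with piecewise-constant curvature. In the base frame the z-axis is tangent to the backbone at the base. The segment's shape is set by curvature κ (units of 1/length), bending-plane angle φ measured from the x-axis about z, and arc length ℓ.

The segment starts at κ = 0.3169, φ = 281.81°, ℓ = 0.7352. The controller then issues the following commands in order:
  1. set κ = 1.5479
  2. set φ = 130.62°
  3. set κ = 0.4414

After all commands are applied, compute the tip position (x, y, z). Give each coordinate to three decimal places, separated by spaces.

-0.077 0.090 0.722

initial: κ=0.3169, φ=281.81°, ℓ=0.7352
cmd 1: set κ=1.5479 → (κ,φ,ℓ)=(1.5479,281.81°,0.7352) → tip=(0.0768,-0.3672,0.5865)
cmd 2: set φ=130.62° → (κ,φ,ℓ)=(1.5479,130.62°,0.7352) → tip=(-0.2442,0.2847,0.5865)
cmd 3: set κ=0.4414 → (κ,φ,ℓ)=(0.4414,130.62°,0.7352) → tip=(-0.0770,0.0898,0.7224)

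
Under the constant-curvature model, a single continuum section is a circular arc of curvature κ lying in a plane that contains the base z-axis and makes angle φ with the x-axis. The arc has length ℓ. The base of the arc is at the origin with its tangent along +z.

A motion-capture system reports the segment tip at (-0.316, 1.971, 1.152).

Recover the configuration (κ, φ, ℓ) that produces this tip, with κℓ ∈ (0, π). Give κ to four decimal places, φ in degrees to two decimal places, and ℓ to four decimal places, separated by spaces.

0.7516 99.11 2.7871

ρ = √(x²+y²) = √(-0.316² + 1.971²) = 1.99617
φ = atan2(y, x) mod 360° = atan2(1.971, -0.316) = 99.1084°
|p|² = ρ² + z² = 1.99617² + 1.152² = 5.31180
κ = 2ρ / |p|² = 2×1.99617 / 5.31180 = 0.75160
θ = 2·atan2(ρ, z) = 2·atan2(1.99617, 1.152) = 2.09476 rad
ℓ = θ/κ = 2.09476/0.75160 = 2.78708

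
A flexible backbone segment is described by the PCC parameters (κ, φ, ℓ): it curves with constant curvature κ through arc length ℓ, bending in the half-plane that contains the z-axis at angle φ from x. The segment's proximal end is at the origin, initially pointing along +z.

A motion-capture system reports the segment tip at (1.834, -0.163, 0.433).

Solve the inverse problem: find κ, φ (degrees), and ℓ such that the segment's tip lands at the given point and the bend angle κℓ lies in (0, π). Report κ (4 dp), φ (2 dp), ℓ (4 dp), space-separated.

1.0293 354.92 2.6034

ρ = √(x²+y²) = √(1.834² + -0.163²) = 1.84123
φ = atan2(y, x) mod 360° = atan2(-0.163, 1.834) = 354.9211°
|p|² = ρ² + z² = 1.84123² + 0.433² = 3.57761
κ = 2ρ / |p|² = 2×1.84123 / 3.57761 = 1.02931
θ = 2·atan2(ρ, z) = 2·atan2(1.84123, 0.433) = 2.67965 rad
ℓ = θ/κ = 2.67965/1.02931 = 2.60336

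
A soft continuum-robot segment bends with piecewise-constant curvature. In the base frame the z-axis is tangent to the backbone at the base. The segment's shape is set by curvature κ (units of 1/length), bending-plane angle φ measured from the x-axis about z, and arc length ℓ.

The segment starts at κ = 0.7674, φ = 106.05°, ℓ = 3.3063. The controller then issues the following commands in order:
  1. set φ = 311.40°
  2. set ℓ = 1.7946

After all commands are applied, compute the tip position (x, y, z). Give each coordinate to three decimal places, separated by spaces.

initial: κ=0.7674, φ=106.05°, ℓ=3.3063
cmd 1: set φ=311.40° → (κ,φ,ℓ)=(0.7674,311.40°,3.3063) → tip=(1.5709,-1.7818,0.7404)
cmd 2: set ℓ=1.7946 → (κ,φ,ℓ)=(0.7674,311.40°,1.7946) → tip=(0.6959,-0.7894,1.2788)

0.696 -0.789 1.279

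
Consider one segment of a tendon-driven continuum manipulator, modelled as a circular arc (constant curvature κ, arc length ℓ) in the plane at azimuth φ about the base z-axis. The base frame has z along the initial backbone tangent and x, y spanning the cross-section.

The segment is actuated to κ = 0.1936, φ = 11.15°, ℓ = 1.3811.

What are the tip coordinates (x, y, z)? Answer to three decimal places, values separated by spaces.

θ = κ·ℓ = 0.1936 × 1.3811 = 0.26738 rad
ρ = (1 − cos θ)/κ = (1 − 0.96447)/0.1936 = 0.18354
z = sin θ / κ = 0.26421/0.1936 = 1.36470
x = ρ cos φ = 0.18354 × cos(11.15°) = 0.18008
y = ρ sin φ = 0.18354 × sin(11.15°) = 0.03549

0.180 0.035 1.365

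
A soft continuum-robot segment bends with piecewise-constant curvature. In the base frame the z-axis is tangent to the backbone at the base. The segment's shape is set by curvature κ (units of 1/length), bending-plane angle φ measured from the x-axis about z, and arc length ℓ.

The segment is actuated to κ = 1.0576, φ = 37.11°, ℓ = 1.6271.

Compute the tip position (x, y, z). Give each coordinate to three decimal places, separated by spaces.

θ = κ·ℓ = 1.0576 × 1.6271 = 1.72082 rad
ρ = (1 − cos θ)/κ = (1 − -0.14946)/1.0576 = 1.08686
z = sin θ / κ = 0.98877/1.0576 = 0.93492
x = ρ cos φ = 1.08686 × cos(37.11°) = 0.86675
y = ρ sin φ = 1.08686 × sin(37.11°) = 0.65575

0.867 0.656 0.935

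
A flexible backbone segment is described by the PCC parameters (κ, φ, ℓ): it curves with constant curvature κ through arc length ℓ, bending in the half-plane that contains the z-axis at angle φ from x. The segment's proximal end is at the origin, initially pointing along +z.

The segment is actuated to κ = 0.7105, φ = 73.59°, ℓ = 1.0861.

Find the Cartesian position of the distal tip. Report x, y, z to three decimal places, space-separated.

0.113 0.382 0.981

θ = κ·ℓ = 0.7105 × 1.0861 = 0.77167 rad
ρ = (1 − cos θ)/κ = (1 − 0.71674)/0.7105 = 0.39867
z = sin θ / κ = 0.69734/0.7105 = 0.98147
x = ρ cos φ = 0.39867 × cos(73.59°) = 0.11263
y = ρ sin φ = 0.39867 × sin(73.59°) = 0.38243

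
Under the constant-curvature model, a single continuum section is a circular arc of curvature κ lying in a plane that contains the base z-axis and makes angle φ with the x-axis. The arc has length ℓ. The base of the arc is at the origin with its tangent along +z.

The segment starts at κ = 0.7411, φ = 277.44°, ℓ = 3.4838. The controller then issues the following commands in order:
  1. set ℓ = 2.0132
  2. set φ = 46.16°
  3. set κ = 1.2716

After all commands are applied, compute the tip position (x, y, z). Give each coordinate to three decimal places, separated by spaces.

initial: κ=0.7411, φ=277.44°, ℓ=3.4838
cmd 1: set ℓ=2.0132 → (κ,φ,ℓ)=(0.7411,277.44°,2.0132) → tip=(0.1610,-1.2326,1.3452)
cmd 2: set φ=46.16° → (κ,φ,ℓ)=(0.7411,46.16°,2.0132) → tip=(0.8610,0.8966,1.3452)
cmd 3: set κ=1.2716 → (κ,φ,ℓ)=(1.2716,46.16°,2.0132) → tip=(0.9998,1.0412,0.4320)

1.000 1.041 0.432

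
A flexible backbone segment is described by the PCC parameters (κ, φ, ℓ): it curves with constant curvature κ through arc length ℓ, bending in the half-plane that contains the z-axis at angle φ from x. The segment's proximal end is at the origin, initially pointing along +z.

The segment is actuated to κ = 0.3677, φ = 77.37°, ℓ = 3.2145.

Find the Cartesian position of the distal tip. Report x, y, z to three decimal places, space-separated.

0.369 1.648 2.517

θ = κ·ℓ = 0.3677 × 3.2145 = 1.18197 rad
ρ = (1 − cos θ)/κ = (1 − 0.37910)/0.3677 = 1.68860
z = sin θ / κ = 0.92536/0.3677 = 2.51660
x = ρ cos φ = 1.68860 × cos(77.37°) = 0.36922
y = ρ sin φ = 1.68860 × sin(77.37°) = 1.64774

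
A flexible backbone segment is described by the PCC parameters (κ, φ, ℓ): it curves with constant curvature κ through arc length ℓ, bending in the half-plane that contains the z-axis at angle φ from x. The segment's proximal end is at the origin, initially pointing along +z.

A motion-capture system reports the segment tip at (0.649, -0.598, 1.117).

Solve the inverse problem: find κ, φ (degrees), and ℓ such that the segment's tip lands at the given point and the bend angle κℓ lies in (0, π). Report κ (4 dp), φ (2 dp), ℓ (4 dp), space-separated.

ρ = √(x²+y²) = √(0.649² + -0.598²) = 0.88250
φ = atan2(y, x) mod 360° = atan2(-0.598, 0.649) = 317.3420°
|p|² = ρ² + z² = 0.88250² + 1.117² = 2.02649
κ = 2ρ / |p|² = 2×0.88250 / 2.02649 = 0.87096
θ = 2·atan2(ρ, z) = 2·atan2(0.88250, 1.117) = 1.33730 rad
ℓ = θ/κ = 1.33730/0.87096 = 1.53543

0.8710 317.34 1.5354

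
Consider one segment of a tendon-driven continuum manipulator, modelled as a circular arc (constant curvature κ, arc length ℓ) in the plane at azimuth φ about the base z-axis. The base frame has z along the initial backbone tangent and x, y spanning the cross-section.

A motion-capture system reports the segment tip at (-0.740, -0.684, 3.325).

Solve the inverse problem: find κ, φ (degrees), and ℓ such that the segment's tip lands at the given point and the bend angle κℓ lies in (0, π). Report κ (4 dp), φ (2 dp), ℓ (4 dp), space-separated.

0.1670 222.75 3.5250

ρ = √(x²+y²) = √(-0.740² + -0.684²) = 1.00770
φ = atan2(y, x) mod 360° = atan2(-0.684, -0.740) = 222.7480°
|p|² = ρ² + z² = 1.00770² + 3.325² = 12.07108
κ = 2ρ / |p|² = 2×1.00770 / 12.07108 = 0.16696
θ = 2·atan2(ρ, z) = 2·atan2(1.00770, 3.325) = 0.58854 rad
ℓ = θ/κ = 0.58854/0.16696 = 3.52500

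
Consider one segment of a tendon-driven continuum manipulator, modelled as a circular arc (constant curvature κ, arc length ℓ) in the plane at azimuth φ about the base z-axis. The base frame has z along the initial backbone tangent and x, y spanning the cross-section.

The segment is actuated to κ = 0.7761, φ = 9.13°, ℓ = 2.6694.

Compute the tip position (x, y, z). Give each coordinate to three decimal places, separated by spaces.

θ = κ·ℓ = 0.7761 × 2.6694 = 2.07172 rad
ρ = (1 − cos θ)/κ = (1 − -0.48024)/0.7761 = 1.90728
z = sin θ / κ = 0.87714/0.7761 = 1.13019
x = ρ cos φ = 1.90728 × cos(9.13°) = 1.88311
y = ρ sin φ = 1.90728 × sin(9.13°) = 0.30264

1.883 0.303 1.130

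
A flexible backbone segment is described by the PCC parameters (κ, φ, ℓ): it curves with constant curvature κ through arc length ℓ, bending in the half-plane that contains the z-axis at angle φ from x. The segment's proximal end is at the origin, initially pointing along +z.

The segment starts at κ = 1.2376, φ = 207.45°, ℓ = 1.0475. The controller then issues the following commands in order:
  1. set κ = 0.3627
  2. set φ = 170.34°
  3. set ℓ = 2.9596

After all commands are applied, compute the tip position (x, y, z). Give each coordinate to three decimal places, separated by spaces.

-1.421 0.242 2.423

initial: κ=1.2376, φ=207.45°, ℓ=1.0475
cmd 1: set κ=0.3627 → (κ,φ,ℓ)=(0.3627,207.45°,1.0475) → tip=(-0.1745,-0.0906,1.0225)
cmd 2: set φ=170.34° → (κ,φ,ℓ)=(0.3627,170.34°,1.0475) → tip=(-0.1938,0.0330,1.0225)
cmd 3: set ℓ=2.9596 → (κ,φ,ℓ)=(0.3627,170.34°,2.9596) → tip=(-1.4213,0.2419,2.4231)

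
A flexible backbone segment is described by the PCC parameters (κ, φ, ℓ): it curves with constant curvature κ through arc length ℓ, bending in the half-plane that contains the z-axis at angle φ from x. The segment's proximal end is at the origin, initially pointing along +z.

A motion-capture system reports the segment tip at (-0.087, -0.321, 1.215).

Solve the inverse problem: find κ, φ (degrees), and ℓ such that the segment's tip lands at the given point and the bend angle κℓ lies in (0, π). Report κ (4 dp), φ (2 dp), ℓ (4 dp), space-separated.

0.4192 254.84 1.2748

ρ = √(x²+y²) = √(-0.087² + -0.321²) = 0.33258
φ = atan2(y, x) mod 360° = atan2(-0.321, -0.087) = 254.8355°
|p|² = ρ² + z² = 0.33258² + 1.215² = 1.58684
κ = 2ρ / |p|² = 2×0.33258 / 1.58684 = 0.41918
θ = 2·atan2(ρ, z) = 2·atan2(0.33258, 1.215) = 0.53437 rad
ℓ = θ/κ = 0.53437/0.41918 = 1.27481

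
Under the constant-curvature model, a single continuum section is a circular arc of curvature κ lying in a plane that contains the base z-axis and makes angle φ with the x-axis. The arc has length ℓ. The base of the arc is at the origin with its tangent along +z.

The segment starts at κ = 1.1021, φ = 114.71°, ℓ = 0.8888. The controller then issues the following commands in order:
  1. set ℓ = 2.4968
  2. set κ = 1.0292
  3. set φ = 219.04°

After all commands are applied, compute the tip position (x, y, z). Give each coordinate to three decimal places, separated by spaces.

initial: κ=1.1021, φ=114.71°, ℓ=0.8888
cmd 1: set ℓ=2.4968 → (κ,φ,ℓ)=(1.1021,114.71°,2.4968) → tip=(-0.7301,1.5867,0.3449)
cmd 2: set κ=1.0292 → (κ,φ,ℓ)=(1.0292,114.71°,2.4968) → tip=(-0.7477,1.6249,0.5259)
cmd 3: set φ=219.04° → (κ,φ,ℓ)=(1.0292,219.04°,2.4968) → tip=(-1.3893,-1.1266,0.5259)

-1.389 -1.127 0.526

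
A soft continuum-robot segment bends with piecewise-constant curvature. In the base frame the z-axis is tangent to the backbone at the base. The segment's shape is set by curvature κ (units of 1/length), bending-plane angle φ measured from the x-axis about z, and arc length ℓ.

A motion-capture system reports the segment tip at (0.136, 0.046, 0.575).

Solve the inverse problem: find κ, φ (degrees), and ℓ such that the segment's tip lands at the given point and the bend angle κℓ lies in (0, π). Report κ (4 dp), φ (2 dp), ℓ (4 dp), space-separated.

0.8175 18.69 0.5986

ρ = √(x²+y²) = √(0.136² + 0.046²) = 0.14357
φ = atan2(y, x) mod 360° = atan2(0.046, 0.136) = 18.6874°
|p|² = ρ² + z² = 0.14357² + 0.575² = 0.35124
κ = 2ρ / |p|² = 2×0.14357 / 0.35124 = 0.81750
θ = 2·atan2(ρ, z) = 2·atan2(0.14357, 0.575) = 0.48936 rad
ℓ = θ/κ = 0.48936/0.81750 = 0.59861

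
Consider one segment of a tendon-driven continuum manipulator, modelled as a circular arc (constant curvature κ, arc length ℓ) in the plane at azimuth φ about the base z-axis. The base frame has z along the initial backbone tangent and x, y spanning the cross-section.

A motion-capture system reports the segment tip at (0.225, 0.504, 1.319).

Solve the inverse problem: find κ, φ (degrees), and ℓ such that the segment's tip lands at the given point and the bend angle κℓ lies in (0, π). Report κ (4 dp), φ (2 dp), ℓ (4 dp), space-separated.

0.5400 65.94 1.4680

ρ = √(x²+y²) = √(0.225² + 0.504²) = 0.55194
φ = atan2(y, x) mod 360° = atan2(0.504, 0.225) = 65.9427°
|p|² = ρ² + z² = 0.55194² + 1.319² = 2.04440
κ = 2ρ / |p|² = 2×0.55194 / 2.04440 = 0.53996
θ = 2·atan2(ρ, z) = 2·atan2(0.55194, 1.319) = 0.79263 rad
ℓ = θ/κ = 0.79263/0.53996 = 1.46795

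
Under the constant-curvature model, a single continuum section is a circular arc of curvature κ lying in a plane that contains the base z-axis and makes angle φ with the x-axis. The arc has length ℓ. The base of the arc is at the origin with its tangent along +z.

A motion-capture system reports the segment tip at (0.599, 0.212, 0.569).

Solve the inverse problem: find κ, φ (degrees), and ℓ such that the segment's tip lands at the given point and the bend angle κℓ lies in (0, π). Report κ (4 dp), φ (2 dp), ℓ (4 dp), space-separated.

1.7468 19.49 0.9623

ρ = √(x²+y²) = √(0.599² + 0.212²) = 0.63541
φ = atan2(y, x) mod 360° = atan2(0.212, 0.599) = 19.4901°
|p|² = ρ² + z² = 0.63541² + 0.569² = 0.72751
κ = 2ρ / |p|² = 2×0.63541 / 0.72751 = 1.74682
θ = 2·atan2(ρ, z) = 2·atan2(0.63541, 0.569) = 1.68096 rad
ℓ = θ/κ = 1.68096/1.74682 = 0.96230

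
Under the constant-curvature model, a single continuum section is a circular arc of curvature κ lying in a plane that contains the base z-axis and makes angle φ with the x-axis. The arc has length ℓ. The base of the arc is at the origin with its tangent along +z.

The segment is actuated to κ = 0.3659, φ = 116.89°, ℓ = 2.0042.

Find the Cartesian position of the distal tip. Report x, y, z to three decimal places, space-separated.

θ = κ·ℓ = 0.3659 × 2.0042 = 0.73334 rad
ρ = (1 − cos θ)/κ = (1 − 0.74295)/0.3659 = 0.70253
z = sin θ / κ = 0.66935/0.3659 = 1.82933
x = ρ cos φ = 0.70253 × cos(116.89°) = -0.31774
y = ρ sin φ = 0.70253 × sin(116.89°) = 0.62657

-0.318 0.627 1.829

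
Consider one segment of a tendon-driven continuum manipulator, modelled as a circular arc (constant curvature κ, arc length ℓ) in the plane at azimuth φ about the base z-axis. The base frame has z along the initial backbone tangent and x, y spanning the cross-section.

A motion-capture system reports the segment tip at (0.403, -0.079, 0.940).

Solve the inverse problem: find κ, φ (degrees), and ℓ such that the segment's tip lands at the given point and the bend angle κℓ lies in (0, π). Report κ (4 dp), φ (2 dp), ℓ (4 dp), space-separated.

ρ = √(x²+y²) = √(0.403² + -0.079²) = 0.41067
φ = atan2(y, x) mod 360° = atan2(-0.079, 0.403) = 348.9090°
|p|² = ρ² + z² = 0.41067² + 0.940² = 1.05225
κ = 2ρ / |p|² = 2×0.41067 / 1.05225 = 0.78056
θ = 2·atan2(ρ, z) = 2·atan2(0.41067, 0.940) = 0.82379 rad
ℓ = θ/κ = 0.82379/0.78056 = 1.05538

0.7806 348.91 1.0554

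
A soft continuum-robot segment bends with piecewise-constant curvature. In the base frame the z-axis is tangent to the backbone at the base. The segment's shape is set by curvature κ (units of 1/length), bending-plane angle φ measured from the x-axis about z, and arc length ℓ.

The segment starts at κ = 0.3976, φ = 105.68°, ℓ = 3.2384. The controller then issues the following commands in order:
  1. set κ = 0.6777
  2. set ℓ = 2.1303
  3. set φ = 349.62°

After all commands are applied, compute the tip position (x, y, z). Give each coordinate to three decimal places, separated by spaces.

initial: κ=0.3976, φ=105.68°, ℓ=3.2384
cmd 1: set κ=0.6777 → (κ,φ,ℓ)=(0.6777,105.68°,3.2384) → tip=(-0.6318,2.2506,1.1976)
cmd 2: set ℓ=2.1303 → (κ,φ,ℓ)=(0.6777,105.68°,2.1303) → tip=(-0.3482,1.2406,1.4637)
cmd 3: set φ=349.62° → (κ,φ,ℓ)=(0.6777,349.62°,2.1303) → tip=(1.2675,-0.2322,1.4637)

1.267 -0.232 1.464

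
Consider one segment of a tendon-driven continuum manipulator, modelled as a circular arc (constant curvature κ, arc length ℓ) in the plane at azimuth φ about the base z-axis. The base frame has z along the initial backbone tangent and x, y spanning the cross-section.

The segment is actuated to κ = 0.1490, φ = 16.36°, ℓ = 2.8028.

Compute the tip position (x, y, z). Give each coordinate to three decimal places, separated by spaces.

0.553 0.162 2.722

θ = κ·ℓ = 0.1490 × 2.8028 = 0.41762 rad
ρ = (1 − cos θ)/κ = (1 − 0.91406)/0.1490 = 0.57679
z = sin θ / κ = 0.40558/0.1490 = 2.72204
x = ρ cos φ = 0.57679 × cos(16.36°) = 0.55344
y = ρ sin φ = 0.57679 × sin(16.36°) = 0.16247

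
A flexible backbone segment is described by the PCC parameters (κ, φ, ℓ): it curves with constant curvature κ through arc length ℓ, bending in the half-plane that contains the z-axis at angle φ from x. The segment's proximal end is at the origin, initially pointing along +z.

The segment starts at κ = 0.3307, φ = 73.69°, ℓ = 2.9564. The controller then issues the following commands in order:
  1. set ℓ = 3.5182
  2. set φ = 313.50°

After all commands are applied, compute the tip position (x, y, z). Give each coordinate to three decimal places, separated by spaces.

initial: κ=0.3307, φ=73.69°, ℓ=2.9564
cmd 1: set ℓ=3.5182 → (κ,φ,ℓ)=(0.3307,73.69°,3.5182) → tip=(0.5128,1.7525,2.7765)
cmd 2: set φ=313.50° → (κ,φ,ℓ)=(0.3307,313.50°,3.5182) → tip=(1.2569,-1.3245,2.7765)

1.257 -1.325 2.776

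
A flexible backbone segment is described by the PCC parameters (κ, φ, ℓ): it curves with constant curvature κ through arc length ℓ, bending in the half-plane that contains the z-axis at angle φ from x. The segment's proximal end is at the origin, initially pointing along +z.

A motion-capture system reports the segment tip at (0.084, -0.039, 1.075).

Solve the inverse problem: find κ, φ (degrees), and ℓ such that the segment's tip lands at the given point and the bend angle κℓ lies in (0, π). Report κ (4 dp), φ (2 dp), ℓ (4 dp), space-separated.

ρ = √(x²+y²) = √(0.084² + -0.039²) = 0.09261
φ = atan2(y, x) mod 360° = atan2(-0.039, 0.084) = 335.0952°
|p|² = ρ² + z² = 0.09261² + 1.075² = 1.16420
κ = 2ρ / |p|² = 2×0.09261 / 1.16420 = 0.15910
θ = 2·atan2(ρ, z) = 2·atan2(0.09261, 1.075) = 0.17188 rad
ℓ = θ/κ = 0.17188/0.15910 = 1.08031

0.1591 335.10 1.0803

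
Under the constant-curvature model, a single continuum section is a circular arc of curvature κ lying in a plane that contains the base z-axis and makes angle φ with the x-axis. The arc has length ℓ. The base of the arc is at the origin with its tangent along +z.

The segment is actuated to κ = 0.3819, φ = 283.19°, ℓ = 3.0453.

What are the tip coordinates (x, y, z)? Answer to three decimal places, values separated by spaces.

0.361 -1.538 2.404

θ = κ·ℓ = 0.3819 × 3.0453 = 1.16300 rad
ρ = (1 − cos θ)/κ = (1 − 0.39659)/0.3819 = 1.58003
z = sin θ / κ = 0.91800/0.3819 = 2.40376
x = ρ cos φ = 1.58003 × cos(283.19°) = 0.36053
y = ρ sin φ = 1.58003 × sin(283.19°) = -1.53834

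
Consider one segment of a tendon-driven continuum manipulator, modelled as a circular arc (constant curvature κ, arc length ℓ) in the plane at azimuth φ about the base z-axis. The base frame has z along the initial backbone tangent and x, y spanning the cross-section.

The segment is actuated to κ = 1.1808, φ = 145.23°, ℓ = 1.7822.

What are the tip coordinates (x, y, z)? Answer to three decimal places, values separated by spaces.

-1.050 0.729 0.729

θ = κ·ℓ = 1.1808 × 1.7822 = 2.10442 rad
ρ = (1 − cos θ)/κ = (1 − -0.50866)/1.1808 = 1.27766
z = sin θ / κ = 0.86097/1.1808 = 0.72914
x = ρ cos φ = 1.27766 × cos(145.23°) = -1.04953
y = ρ sin φ = 1.27766 × sin(145.23°) = 0.72863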